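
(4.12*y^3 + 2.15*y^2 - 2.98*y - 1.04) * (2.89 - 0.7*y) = -2.884*y^4 + 10.4018*y^3 + 8.2995*y^2 - 7.8842*y - 3.0056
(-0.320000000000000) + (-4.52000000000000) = -4.84000000000000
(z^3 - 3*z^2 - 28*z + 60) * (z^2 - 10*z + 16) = z^5 - 13*z^4 + 18*z^3 + 292*z^2 - 1048*z + 960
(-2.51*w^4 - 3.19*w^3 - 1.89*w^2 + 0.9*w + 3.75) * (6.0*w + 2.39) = -15.06*w^5 - 25.1389*w^4 - 18.9641*w^3 + 0.8829*w^2 + 24.651*w + 8.9625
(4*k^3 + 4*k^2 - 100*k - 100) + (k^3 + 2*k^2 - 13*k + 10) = 5*k^3 + 6*k^2 - 113*k - 90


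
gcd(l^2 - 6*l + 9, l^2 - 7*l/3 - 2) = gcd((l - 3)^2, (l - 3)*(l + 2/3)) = l - 3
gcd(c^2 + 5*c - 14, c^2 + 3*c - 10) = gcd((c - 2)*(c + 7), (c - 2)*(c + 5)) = c - 2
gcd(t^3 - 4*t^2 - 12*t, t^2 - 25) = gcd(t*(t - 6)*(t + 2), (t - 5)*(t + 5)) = 1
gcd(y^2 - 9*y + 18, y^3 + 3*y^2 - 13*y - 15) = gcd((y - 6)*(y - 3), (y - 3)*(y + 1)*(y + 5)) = y - 3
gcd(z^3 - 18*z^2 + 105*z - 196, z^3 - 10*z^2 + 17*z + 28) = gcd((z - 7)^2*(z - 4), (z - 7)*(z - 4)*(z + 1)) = z^2 - 11*z + 28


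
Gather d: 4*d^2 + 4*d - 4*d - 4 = 4*d^2 - 4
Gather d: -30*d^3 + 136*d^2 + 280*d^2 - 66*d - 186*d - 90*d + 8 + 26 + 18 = -30*d^3 + 416*d^2 - 342*d + 52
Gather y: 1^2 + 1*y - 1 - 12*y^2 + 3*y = -12*y^2 + 4*y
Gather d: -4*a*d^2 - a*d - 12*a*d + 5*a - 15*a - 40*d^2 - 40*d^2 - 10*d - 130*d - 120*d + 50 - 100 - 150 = -10*a + d^2*(-4*a - 80) + d*(-13*a - 260) - 200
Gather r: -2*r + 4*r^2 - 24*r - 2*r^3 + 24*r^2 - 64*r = -2*r^3 + 28*r^2 - 90*r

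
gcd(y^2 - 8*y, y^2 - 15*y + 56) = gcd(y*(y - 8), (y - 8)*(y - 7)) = y - 8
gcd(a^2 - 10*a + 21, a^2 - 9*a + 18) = a - 3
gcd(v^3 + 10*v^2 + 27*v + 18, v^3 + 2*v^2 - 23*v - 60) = v + 3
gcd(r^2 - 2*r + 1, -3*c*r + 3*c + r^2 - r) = r - 1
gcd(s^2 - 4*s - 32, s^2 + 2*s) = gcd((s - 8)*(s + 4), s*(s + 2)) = 1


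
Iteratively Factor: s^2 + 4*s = (s + 4)*(s)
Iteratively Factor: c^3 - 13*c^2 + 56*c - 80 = (c - 5)*(c^2 - 8*c + 16) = (c - 5)*(c - 4)*(c - 4)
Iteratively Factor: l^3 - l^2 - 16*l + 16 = (l - 1)*(l^2 - 16) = (l - 4)*(l - 1)*(l + 4)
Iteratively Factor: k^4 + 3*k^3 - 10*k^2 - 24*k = (k + 4)*(k^3 - k^2 - 6*k) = k*(k + 4)*(k^2 - k - 6) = k*(k - 3)*(k + 4)*(k + 2)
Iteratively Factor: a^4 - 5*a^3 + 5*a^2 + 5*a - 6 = (a - 3)*(a^3 - 2*a^2 - a + 2) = (a - 3)*(a + 1)*(a^2 - 3*a + 2) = (a - 3)*(a - 2)*(a + 1)*(a - 1)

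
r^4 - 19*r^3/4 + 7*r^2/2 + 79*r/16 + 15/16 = (r - 3)*(r - 5/2)*(r + 1/4)*(r + 1/2)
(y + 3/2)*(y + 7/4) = y^2 + 13*y/4 + 21/8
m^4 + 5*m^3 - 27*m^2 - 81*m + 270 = (m - 3)^2*(m + 5)*(m + 6)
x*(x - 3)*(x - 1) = x^3 - 4*x^2 + 3*x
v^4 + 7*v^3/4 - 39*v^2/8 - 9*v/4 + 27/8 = (v - 3/2)*(v - 3/4)*(v + 1)*(v + 3)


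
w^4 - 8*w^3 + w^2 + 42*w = w*(w - 7)*(w - 3)*(w + 2)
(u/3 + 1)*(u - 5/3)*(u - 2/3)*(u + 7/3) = u^4/3 + u^3 - 13*u^2/9 - 281*u/81 + 70/27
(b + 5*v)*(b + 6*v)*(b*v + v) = b^3*v + 11*b^2*v^2 + b^2*v + 30*b*v^3 + 11*b*v^2 + 30*v^3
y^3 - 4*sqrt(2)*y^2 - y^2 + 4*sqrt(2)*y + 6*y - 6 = (y - 1)*(y - 3*sqrt(2))*(y - sqrt(2))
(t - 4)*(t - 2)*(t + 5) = t^3 - t^2 - 22*t + 40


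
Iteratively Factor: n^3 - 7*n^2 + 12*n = (n - 3)*(n^2 - 4*n) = (n - 4)*(n - 3)*(n)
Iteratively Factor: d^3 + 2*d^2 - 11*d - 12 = (d + 1)*(d^2 + d - 12) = (d - 3)*(d + 1)*(d + 4)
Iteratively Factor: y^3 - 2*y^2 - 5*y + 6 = (y + 2)*(y^2 - 4*y + 3) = (y - 1)*(y + 2)*(y - 3)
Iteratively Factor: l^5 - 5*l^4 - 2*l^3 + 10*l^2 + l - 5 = (l - 1)*(l^4 - 4*l^3 - 6*l^2 + 4*l + 5) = (l - 5)*(l - 1)*(l^3 + l^2 - l - 1) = (l - 5)*(l - 1)^2*(l^2 + 2*l + 1) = (l - 5)*(l - 1)^2*(l + 1)*(l + 1)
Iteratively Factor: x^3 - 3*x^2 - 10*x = (x - 5)*(x^2 + 2*x) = (x - 5)*(x + 2)*(x)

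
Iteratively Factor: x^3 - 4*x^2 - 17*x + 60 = (x - 3)*(x^2 - x - 20) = (x - 3)*(x + 4)*(x - 5)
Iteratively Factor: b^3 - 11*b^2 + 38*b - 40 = (b - 5)*(b^2 - 6*b + 8) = (b - 5)*(b - 4)*(b - 2)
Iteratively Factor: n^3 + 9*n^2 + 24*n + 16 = (n + 4)*(n^2 + 5*n + 4) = (n + 4)^2*(n + 1)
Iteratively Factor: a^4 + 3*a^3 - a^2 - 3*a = (a + 1)*(a^3 + 2*a^2 - 3*a) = a*(a + 1)*(a^2 + 2*a - 3) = a*(a + 1)*(a + 3)*(a - 1)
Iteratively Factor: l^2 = (l)*(l)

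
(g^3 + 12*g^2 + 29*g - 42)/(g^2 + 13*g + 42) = g - 1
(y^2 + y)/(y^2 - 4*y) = (y + 1)/(y - 4)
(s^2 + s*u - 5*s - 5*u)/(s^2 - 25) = (s + u)/(s + 5)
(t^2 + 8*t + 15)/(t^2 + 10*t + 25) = (t + 3)/(t + 5)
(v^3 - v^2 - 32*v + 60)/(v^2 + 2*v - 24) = (v^2 - 7*v + 10)/(v - 4)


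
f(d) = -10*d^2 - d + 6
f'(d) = -20*d - 1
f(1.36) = -13.86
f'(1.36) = -28.20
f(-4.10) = -158.00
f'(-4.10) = 81.00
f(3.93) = -152.38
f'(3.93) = -79.60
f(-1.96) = -30.46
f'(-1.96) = 38.20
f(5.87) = -344.44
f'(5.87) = -118.40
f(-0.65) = 2.42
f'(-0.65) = 12.00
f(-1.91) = -28.57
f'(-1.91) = 37.20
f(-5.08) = -246.98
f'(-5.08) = 100.60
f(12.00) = -1446.00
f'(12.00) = -241.00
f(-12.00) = -1422.00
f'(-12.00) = 239.00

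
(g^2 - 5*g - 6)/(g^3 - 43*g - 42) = (g - 6)/(g^2 - g - 42)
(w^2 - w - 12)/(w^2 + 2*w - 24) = (w + 3)/(w + 6)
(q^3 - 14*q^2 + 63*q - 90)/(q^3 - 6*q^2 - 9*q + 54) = (q - 5)/(q + 3)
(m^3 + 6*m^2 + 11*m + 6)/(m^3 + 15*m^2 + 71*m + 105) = (m^2 + 3*m + 2)/(m^2 + 12*m + 35)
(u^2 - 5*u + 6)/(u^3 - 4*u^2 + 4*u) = (u - 3)/(u*(u - 2))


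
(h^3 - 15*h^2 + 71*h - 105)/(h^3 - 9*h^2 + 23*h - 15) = (h - 7)/(h - 1)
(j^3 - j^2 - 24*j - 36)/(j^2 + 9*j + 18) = (j^2 - 4*j - 12)/(j + 6)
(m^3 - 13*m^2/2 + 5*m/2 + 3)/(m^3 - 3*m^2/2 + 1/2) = (m - 6)/(m - 1)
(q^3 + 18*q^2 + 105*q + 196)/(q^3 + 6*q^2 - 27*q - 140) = (q + 7)/(q - 5)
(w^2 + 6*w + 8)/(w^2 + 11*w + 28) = (w + 2)/(w + 7)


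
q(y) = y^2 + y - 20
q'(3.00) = 7.00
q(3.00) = -8.00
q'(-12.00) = -23.00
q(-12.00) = 112.00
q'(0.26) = 1.52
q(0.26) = -19.67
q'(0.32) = 1.64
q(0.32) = -19.58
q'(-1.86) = -2.72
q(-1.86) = -18.40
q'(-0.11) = 0.78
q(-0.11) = -20.10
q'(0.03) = 1.06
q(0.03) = -19.97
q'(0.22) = 1.44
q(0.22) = -19.73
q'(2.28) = 5.56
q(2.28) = -12.52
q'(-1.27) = -1.54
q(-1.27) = -19.66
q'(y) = 2*y + 1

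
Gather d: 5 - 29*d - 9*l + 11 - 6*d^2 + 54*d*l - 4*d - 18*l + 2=-6*d^2 + d*(54*l - 33) - 27*l + 18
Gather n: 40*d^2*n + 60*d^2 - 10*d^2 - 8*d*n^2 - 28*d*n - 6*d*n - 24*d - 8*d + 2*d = 50*d^2 - 8*d*n^2 - 30*d + n*(40*d^2 - 34*d)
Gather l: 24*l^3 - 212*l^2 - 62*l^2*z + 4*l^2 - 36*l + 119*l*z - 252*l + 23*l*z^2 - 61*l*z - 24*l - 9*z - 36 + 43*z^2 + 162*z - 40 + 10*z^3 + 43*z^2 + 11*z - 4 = 24*l^3 + l^2*(-62*z - 208) + l*(23*z^2 + 58*z - 312) + 10*z^3 + 86*z^2 + 164*z - 80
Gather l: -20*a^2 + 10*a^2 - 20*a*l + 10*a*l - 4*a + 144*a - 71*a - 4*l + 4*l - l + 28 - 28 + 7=-10*a^2 + 69*a + l*(-10*a - 1) + 7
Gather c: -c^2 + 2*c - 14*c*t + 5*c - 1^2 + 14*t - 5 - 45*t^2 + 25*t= -c^2 + c*(7 - 14*t) - 45*t^2 + 39*t - 6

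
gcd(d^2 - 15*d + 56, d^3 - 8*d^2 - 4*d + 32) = d - 8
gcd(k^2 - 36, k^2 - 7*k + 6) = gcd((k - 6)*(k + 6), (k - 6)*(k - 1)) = k - 6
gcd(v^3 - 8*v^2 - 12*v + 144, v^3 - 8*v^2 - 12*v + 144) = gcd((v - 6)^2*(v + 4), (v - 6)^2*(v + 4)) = v^3 - 8*v^2 - 12*v + 144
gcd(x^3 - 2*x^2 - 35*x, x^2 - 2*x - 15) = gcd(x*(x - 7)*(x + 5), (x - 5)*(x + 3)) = 1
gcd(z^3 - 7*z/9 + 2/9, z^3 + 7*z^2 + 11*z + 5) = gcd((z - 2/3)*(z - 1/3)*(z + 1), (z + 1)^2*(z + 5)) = z + 1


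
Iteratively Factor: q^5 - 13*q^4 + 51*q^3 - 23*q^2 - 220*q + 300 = (q + 2)*(q^4 - 15*q^3 + 81*q^2 - 185*q + 150) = (q - 2)*(q + 2)*(q^3 - 13*q^2 + 55*q - 75) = (q - 3)*(q - 2)*(q + 2)*(q^2 - 10*q + 25) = (q - 5)*(q - 3)*(q - 2)*(q + 2)*(q - 5)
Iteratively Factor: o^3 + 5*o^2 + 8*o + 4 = (o + 1)*(o^2 + 4*o + 4) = (o + 1)*(o + 2)*(o + 2)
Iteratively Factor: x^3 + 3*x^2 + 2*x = (x)*(x^2 + 3*x + 2) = x*(x + 1)*(x + 2)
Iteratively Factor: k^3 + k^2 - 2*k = (k)*(k^2 + k - 2) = k*(k + 2)*(k - 1)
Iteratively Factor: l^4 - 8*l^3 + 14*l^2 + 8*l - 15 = (l + 1)*(l^3 - 9*l^2 + 23*l - 15) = (l - 1)*(l + 1)*(l^2 - 8*l + 15) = (l - 3)*(l - 1)*(l + 1)*(l - 5)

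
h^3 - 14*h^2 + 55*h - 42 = (h - 7)*(h - 6)*(h - 1)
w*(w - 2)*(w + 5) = w^3 + 3*w^2 - 10*w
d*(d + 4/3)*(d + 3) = d^3 + 13*d^2/3 + 4*d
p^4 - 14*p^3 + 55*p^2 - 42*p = p*(p - 7)*(p - 6)*(p - 1)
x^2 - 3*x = x*(x - 3)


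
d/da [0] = 0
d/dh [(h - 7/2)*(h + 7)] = 2*h + 7/2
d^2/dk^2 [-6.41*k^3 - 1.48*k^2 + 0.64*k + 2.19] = -38.46*k - 2.96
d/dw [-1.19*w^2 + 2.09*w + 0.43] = 2.09 - 2.38*w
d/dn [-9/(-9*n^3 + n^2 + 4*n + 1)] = 9*(-27*n^2 + 2*n + 4)/(-9*n^3 + n^2 + 4*n + 1)^2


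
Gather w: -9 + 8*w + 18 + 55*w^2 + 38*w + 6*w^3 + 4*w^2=6*w^3 + 59*w^2 + 46*w + 9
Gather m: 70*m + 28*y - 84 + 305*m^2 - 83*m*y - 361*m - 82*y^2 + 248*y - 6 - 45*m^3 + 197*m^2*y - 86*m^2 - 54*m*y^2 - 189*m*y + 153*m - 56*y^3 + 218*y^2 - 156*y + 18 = -45*m^3 + m^2*(197*y + 219) + m*(-54*y^2 - 272*y - 138) - 56*y^3 + 136*y^2 + 120*y - 72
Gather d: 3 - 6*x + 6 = 9 - 6*x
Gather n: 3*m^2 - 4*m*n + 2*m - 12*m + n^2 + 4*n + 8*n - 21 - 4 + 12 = 3*m^2 - 10*m + n^2 + n*(12 - 4*m) - 13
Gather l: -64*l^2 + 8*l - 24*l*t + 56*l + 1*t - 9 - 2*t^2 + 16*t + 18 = -64*l^2 + l*(64 - 24*t) - 2*t^2 + 17*t + 9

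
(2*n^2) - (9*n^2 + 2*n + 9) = -7*n^2 - 2*n - 9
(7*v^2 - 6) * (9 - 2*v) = -14*v^3 + 63*v^2 + 12*v - 54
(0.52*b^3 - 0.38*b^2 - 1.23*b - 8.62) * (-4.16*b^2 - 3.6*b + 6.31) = -2.1632*b^5 - 0.2912*b^4 + 9.766*b^3 + 37.8894*b^2 + 23.2707*b - 54.3922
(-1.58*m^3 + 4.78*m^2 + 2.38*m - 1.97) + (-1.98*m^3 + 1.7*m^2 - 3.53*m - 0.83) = -3.56*m^3 + 6.48*m^2 - 1.15*m - 2.8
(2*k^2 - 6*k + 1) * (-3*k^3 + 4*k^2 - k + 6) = -6*k^5 + 26*k^4 - 29*k^3 + 22*k^2 - 37*k + 6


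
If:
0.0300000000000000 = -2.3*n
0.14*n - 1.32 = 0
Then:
No Solution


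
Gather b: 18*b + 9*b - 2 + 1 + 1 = 27*b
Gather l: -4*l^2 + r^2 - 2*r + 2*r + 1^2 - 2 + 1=-4*l^2 + r^2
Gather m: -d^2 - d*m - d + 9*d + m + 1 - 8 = -d^2 + 8*d + m*(1 - d) - 7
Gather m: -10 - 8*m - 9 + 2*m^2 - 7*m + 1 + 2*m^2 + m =4*m^2 - 14*m - 18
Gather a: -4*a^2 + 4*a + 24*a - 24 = -4*a^2 + 28*a - 24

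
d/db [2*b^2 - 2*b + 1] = 4*b - 2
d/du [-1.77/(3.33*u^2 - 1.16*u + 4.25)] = (11.7882*u - 2.0532)/(3.33*u^2 - 1.16*u + 4.25)^2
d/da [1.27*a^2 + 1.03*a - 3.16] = 2.54*a + 1.03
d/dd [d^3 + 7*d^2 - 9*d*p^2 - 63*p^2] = 3*d^2 + 14*d - 9*p^2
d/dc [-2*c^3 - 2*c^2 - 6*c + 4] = -6*c^2 - 4*c - 6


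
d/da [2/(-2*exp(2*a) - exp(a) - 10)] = (8*exp(a) + 2)*exp(a)/(2*exp(2*a) + exp(a) + 10)^2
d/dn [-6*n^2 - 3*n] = -12*n - 3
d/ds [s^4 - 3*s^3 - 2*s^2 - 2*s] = 4*s^3 - 9*s^2 - 4*s - 2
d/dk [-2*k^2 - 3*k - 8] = -4*k - 3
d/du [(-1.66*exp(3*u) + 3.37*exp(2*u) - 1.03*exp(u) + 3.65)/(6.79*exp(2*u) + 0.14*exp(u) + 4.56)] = (-11.2714*exp(4*u) - 0.464800000000004*exp(3*u) - 15.2433*exp(2*u) - 18.8326*exp(u) - 5.2078)*exp(u)/(46.1041*exp(4*u) + 1.9012*exp(3*u) + 61.9444*exp(2*u) + 1.2768*exp(u) + 20.7936)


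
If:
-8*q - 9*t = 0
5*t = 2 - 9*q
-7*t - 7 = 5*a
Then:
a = -35/41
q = 18/41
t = -16/41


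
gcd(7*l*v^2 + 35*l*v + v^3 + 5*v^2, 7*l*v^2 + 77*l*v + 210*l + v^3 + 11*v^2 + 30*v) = 7*l*v + 35*l + v^2 + 5*v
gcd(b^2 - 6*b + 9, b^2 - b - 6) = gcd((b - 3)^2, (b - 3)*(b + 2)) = b - 3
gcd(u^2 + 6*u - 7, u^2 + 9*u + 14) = u + 7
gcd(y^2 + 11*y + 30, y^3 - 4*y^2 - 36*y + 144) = y + 6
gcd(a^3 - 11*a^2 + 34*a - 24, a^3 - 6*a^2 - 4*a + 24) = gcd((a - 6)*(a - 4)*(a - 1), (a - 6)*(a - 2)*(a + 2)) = a - 6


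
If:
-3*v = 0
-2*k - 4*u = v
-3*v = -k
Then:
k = 0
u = 0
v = 0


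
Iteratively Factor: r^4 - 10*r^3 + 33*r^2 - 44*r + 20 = (r - 2)*(r^3 - 8*r^2 + 17*r - 10) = (r - 2)*(r - 1)*(r^2 - 7*r + 10) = (r - 5)*(r - 2)*(r - 1)*(r - 2)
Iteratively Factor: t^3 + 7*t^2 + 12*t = (t)*(t^2 + 7*t + 12) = t*(t + 3)*(t + 4)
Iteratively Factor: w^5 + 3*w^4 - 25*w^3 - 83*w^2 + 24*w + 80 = (w + 1)*(w^4 + 2*w^3 - 27*w^2 - 56*w + 80) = (w + 1)*(w + 4)*(w^3 - 2*w^2 - 19*w + 20) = (w - 1)*(w + 1)*(w + 4)*(w^2 - w - 20) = (w - 1)*(w + 1)*(w + 4)^2*(w - 5)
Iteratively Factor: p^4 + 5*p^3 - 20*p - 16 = (p + 2)*(p^3 + 3*p^2 - 6*p - 8) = (p + 2)*(p + 4)*(p^2 - p - 2) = (p + 1)*(p + 2)*(p + 4)*(p - 2)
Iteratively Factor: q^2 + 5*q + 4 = (q + 4)*(q + 1)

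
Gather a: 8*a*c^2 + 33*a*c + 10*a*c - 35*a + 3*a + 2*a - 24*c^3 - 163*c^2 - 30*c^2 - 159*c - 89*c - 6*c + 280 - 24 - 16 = a*(8*c^2 + 43*c - 30) - 24*c^3 - 193*c^2 - 254*c + 240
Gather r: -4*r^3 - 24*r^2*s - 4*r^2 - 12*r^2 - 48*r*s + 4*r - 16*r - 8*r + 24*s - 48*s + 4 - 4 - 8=-4*r^3 + r^2*(-24*s - 16) + r*(-48*s - 20) - 24*s - 8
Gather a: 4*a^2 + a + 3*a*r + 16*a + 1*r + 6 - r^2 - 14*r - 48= 4*a^2 + a*(3*r + 17) - r^2 - 13*r - 42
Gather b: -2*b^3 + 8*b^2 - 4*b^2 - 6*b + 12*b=-2*b^3 + 4*b^2 + 6*b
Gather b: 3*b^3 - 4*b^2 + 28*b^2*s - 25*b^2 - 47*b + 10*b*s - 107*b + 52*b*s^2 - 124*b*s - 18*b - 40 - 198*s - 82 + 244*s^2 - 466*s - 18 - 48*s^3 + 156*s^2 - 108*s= 3*b^3 + b^2*(28*s - 29) + b*(52*s^2 - 114*s - 172) - 48*s^3 + 400*s^2 - 772*s - 140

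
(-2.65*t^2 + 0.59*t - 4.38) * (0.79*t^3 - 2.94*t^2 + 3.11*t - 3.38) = -2.0935*t^5 + 8.2571*t^4 - 13.4363*t^3 + 23.6691*t^2 - 15.616*t + 14.8044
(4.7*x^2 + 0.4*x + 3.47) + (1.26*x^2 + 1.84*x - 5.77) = 5.96*x^2 + 2.24*x - 2.3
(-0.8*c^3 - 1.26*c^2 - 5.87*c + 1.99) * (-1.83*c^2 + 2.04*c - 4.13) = 1.464*c^5 + 0.6738*c^4 + 11.4757*c^3 - 10.4127*c^2 + 28.3027*c - 8.2187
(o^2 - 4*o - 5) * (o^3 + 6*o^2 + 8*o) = o^5 + 2*o^4 - 21*o^3 - 62*o^2 - 40*o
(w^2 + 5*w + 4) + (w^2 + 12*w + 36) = 2*w^2 + 17*w + 40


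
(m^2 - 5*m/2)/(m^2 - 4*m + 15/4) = 2*m/(2*m - 3)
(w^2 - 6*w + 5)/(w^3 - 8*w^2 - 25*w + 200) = (w - 1)/(w^2 - 3*w - 40)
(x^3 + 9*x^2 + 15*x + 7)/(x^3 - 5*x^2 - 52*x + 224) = (x^2 + 2*x + 1)/(x^2 - 12*x + 32)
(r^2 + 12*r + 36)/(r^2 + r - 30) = (r + 6)/(r - 5)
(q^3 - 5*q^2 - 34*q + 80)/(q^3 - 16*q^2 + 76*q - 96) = (q + 5)/(q - 6)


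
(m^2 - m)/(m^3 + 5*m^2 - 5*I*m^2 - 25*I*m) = (m - 1)/(m^2 + 5*m*(1 - I) - 25*I)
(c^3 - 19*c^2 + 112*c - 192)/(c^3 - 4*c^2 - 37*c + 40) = (c^2 - 11*c + 24)/(c^2 + 4*c - 5)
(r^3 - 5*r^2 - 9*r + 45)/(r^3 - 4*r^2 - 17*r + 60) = (r + 3)/(r + 4)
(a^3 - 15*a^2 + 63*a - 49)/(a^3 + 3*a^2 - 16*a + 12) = (a^2 - 14*a + 49)/(a^2 + 4*a - 12)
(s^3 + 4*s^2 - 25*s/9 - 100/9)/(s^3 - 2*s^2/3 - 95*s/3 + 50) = (s^2 + 17*s/3 + 20/3)/(s^2 + s - 30)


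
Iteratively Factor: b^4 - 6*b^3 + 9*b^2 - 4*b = (b - 4)*(b^3 - 2*b^2 + b) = (b - 4)*(b - 1)*(b^2 - b) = (b - 4)*(b - 1)^2*(b)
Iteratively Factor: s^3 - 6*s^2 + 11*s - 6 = (s - 1)*(s^2 - 5*s + 6) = (s - 3)*(s - 1)*(s - 2)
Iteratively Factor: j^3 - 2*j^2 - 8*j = (j - 4)*(j^2 + 2*j) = (j - 4)*(j + 2)*(j)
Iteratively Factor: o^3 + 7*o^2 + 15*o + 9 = (o + 3)*(o^2 + 4*o + 3) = (o + 1)*(o + 3)*(o + 3)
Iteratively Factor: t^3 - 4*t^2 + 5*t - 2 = (t - 1)*(t^2 - 3*t + 2) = (t - 2)*(t - 1)*(t - 1)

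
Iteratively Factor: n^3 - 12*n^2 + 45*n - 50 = (n - 5)*(n^2 - 7*n + 10) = (n - 5)^2*(n - 2)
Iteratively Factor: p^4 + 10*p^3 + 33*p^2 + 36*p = (p)*(p^3 + 10*p^2 + 33*p + 36) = p*(p + 3)*(p^2 + 7*p + 12) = p*(p + 3)^2*(p + 4)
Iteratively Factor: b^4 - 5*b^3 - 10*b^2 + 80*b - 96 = (b - 2)*(b^3 - 3*b^2 - 16*b + 48) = (b - 3)*(b - 2)*(b^2 - 16) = (b - 4)*(b - 3)*(b - 2)*(b + 4)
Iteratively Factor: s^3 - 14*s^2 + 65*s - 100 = (s - 5)*(s^2 - 9*s + 20) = (s - 5)^2*(s - 4)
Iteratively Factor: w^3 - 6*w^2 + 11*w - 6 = (w - 1)*(w^2 - 5*w + 6) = (w - 3)*(w - 1)*(w - 2)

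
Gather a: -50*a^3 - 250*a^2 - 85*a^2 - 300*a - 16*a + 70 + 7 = -50*a^3 - 335*a^2 - 316*a + 77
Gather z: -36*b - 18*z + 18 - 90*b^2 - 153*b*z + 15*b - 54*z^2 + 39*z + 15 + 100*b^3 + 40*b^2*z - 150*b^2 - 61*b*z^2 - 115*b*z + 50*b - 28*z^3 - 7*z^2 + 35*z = 100*b^3 - 240*b^2 + 29*b - 28*z^3 + z^2*(-61*b - 61) + z*(40*b^2 - 268*b + 56) + 33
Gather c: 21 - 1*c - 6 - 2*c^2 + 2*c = -2*c^2 + c + 15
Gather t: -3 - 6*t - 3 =-6*t - 6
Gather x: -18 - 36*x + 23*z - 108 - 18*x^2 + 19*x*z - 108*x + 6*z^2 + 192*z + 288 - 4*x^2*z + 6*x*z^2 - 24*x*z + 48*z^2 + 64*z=x^2*(-4*z - 18) + x*(6*z^2 - 5*z - 144) + 54*z^2 + 279*z + 162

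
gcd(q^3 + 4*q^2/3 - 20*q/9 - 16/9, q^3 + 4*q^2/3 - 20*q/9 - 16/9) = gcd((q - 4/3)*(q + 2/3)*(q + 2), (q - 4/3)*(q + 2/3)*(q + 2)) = q^3 + 4*q^2/3 - 20*q/9 - 16/9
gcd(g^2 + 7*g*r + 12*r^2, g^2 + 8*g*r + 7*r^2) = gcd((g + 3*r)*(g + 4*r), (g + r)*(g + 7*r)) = 1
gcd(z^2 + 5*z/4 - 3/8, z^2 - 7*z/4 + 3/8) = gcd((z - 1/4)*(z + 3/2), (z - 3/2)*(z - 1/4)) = z - 1/4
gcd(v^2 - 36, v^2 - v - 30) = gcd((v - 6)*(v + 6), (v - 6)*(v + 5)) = v - 6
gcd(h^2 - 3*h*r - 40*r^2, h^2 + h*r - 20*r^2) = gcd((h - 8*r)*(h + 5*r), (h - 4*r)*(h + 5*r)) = h + 5*r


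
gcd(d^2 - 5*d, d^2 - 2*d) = d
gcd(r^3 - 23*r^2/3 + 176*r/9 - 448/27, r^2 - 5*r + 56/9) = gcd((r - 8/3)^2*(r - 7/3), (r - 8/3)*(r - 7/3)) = r^2 - 5*r + 56/9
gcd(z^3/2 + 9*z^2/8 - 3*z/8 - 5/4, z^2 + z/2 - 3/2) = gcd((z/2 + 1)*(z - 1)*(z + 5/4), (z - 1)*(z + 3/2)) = z - 1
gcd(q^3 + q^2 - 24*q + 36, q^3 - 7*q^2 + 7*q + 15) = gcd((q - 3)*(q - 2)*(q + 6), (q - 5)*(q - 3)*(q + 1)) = q - 3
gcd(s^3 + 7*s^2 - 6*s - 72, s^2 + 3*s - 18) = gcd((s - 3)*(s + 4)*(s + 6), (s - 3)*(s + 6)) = s^2 + 3*s - 18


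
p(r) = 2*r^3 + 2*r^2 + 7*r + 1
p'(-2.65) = 38.54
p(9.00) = 1684.00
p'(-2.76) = 41.67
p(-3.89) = -113.69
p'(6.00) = 247.00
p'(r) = 6*r^2 + 4*r + 7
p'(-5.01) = 137.56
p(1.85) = 33.46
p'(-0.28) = 6.35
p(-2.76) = -45.13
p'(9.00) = 529.00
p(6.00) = 547.00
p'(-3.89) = 82.23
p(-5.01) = -235.37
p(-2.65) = -40.72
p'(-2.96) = 47.73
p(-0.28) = -0.85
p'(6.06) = 251.58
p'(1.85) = 34.94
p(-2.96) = -54.07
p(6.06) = 561.96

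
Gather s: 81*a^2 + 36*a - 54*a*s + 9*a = 81*a^2 - 54*a*s + 45*a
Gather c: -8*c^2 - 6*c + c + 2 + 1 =-8*c^2 - 5*c + 3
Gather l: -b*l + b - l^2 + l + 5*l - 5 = b - l^2 + l*(6 - b) - 5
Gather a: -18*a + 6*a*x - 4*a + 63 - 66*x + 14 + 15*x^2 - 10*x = a*(6*x - 22) + 15*x^2 - 76*x + 77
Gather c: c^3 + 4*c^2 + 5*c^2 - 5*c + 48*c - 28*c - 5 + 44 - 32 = c^3 + 9*c^2 + 15*c + 7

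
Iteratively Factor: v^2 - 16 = (v + 4)*(v - 4)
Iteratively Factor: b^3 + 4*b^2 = (b)*(b^2 + 4*b) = b*(b + 4)*(b)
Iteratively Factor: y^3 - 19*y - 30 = (y + 2)*(y^2 - 2*y - 15) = (y - 5)*(y + 2)*(y + 3)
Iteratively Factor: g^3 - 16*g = (g + 4)*(g^2 - 4*g) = g*(g + 4)*(g - 4)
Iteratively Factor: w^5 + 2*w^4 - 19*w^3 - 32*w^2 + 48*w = (w + 3)*(w^4 - w^3 - 16*w^2 + 16*w) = (w - 1)*(w + 3)*(w^3 - 16*w) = (w - 1)*(w + 3)*(w + 4)*(w^2 - 4*w) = (w - 4)*(w - 1)*(w + 3)*(w + 4)*(w)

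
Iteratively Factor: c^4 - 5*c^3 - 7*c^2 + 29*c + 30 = (c - 3)*(c^3 - 2*c^2 - 13*c - 10) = (c - 3)*(c + 2)*(c^2 - 4*c - 5) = (c - 5)*(c - 3)*(c + 2)*(c + 1)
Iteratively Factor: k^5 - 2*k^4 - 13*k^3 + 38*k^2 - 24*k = (k - 3)*(k^4 + k^3 - 10*k^2 + 8*k) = (k - 3)*(k - 1)*(k^3 + 2*k^2 - 8*k) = (k - 3)*(k - 2)*(k - 1)*(k^2 + 4*k) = (k - 3)*(k - 2)*(k - 1)*(k + 4)*(k)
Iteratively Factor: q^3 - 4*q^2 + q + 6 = (q - 2)*(q^2 - 2*q - 3) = (q - 2)*(q + 1)*(q - 3)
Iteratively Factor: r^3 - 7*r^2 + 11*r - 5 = (r - 1)*(r^2 - 6*r + 5) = (r - 1)^2*(r - 5)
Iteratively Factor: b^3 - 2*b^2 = (b)*(b^2 - 2*b) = b*(b - 2)*(b)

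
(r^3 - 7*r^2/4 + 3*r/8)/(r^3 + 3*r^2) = (8*r^2 - 14*r + 3)/(8*r*(r + 3))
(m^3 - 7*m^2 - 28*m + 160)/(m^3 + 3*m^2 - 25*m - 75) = (m^2 - 12*m + 32)/(m^2 - 2*m - 15)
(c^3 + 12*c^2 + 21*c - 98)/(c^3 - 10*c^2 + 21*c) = (c^3 + 12*c^2 + 21*c - 98)/(c*(c^2 - 10*c + 21))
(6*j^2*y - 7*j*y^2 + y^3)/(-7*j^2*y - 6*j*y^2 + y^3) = (-6*j^2 + 7*j*y - y^2)/(7*j^2 + 6*j*y - y^2)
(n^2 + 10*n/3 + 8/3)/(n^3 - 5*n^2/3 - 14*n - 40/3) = 1/(n - 5)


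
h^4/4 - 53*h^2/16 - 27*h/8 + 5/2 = (h/4 + 1/2)*(h - 4)*(h - 1/2)*(h + 5/2)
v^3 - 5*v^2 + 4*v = v*(v - 4)*(v - 1)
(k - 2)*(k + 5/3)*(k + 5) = k^3 + 14*k^2/3 - 5*k - 50/3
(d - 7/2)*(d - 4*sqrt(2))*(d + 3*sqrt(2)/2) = d^3 - 5*sqrt(2)*d^2/2 - 7*d^2/2 - 12*d + 35*sqrt(2)*d/4 + 42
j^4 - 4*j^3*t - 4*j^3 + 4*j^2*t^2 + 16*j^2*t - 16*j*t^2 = j*(j - 4)*(j - 2*t)^2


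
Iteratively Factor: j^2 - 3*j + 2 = (j - 1)*(j - 2)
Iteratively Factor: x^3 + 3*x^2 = (x + 3)*(x^2) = x*(x + 3)*(x)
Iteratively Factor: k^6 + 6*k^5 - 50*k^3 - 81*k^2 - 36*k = (k + 1)*(k^5 + 5*k^4 - 5*k^3 - 45*k^2 - 36*k) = (k + 1)*(k + 3)*(k^4 + 2*k^3 - 11*k^2 - 12*k) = k*(k + 1)*(k + 3)*(k^3 + 2*k^2 - 11*k - 12) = k*(k - 3)*(k + 1)*(k + 3)*(k^2 + 5*k + 4) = k*(k - 3)*(k + 1)^2*(k + 3)*(k + 4)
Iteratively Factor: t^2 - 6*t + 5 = (t - 5)*(t - 1)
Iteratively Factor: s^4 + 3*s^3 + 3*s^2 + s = (s)*(s^3 + 3*s^2 + 3*s + 1) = s*(s + 1)*(s^2 + 2*s + 1) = s*(s + 1)^2*(s + 1)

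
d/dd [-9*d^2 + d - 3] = 1 - 18*d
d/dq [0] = 0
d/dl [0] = 0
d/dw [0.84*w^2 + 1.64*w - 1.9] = 1.68*w + 1.64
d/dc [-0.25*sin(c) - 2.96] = -0.25*cos(c)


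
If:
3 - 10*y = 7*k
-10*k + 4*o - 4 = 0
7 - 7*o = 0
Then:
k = 0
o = 1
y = 3/10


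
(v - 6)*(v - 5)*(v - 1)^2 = v^4 - 13*v^3 + 53*v^2 - 71*v + 30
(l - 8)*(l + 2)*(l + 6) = l^3 - 52*l - 96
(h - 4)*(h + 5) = h^2 + h - 20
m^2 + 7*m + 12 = (m + 3)*(m + 4)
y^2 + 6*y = y*(y + 6)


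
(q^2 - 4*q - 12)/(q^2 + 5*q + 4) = (q^2 - 4*q - 12)/(q^2 + 5*q + 4)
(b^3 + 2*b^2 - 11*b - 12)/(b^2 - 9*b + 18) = (b^2 + 5*b + 4)/(b - 6)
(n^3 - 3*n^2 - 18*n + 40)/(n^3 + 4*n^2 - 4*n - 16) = (n - 5)/(n + 2)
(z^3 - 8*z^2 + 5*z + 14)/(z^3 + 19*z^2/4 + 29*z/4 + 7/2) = 4*(z^2 - 9*z + 14)/(4*z^2 + 15*z + 14)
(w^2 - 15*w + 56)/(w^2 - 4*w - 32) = (w - 7)/(w + 4)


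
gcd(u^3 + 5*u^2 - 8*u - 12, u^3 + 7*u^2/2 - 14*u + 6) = u^2 + 4*u - 12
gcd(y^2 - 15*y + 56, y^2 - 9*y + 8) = y - 8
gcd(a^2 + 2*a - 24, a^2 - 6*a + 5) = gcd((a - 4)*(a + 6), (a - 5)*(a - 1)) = 1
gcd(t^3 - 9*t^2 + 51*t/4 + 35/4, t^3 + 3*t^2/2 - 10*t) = t - 5/2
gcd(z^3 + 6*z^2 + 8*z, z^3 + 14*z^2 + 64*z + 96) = z + 4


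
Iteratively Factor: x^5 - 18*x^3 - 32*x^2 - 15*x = (x + 3)*(x^4 - 3*x^3 - 9*x^2 - 5*x) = (x + 1)*(x + 3)*(x^3 - 4*x^2 - 5*x) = (x + 1)^2*(x + 3)*(x^2 - 5*x) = x*(x + 1)^2*(x + 3)*(x - 5)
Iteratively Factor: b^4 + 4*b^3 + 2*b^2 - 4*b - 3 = (b - 1)*(b^3 + 5*b^2 + 7*b + 3) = (b - 1)*(b + 3)*(b^2 + 2*b + 1) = (b - 1)*(b + 1)*(b + 3)*(b + 1)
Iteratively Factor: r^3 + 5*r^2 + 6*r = (r)*(r^2 + 5*r + 6) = r*(r + 3)*(r + 2)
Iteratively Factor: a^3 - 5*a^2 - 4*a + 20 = (a + 2)*(a^2 - 7*a + 10) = (a - 2)*(a + 2)*(a - 5)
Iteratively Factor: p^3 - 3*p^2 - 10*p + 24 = (p - 4)*(p^2 + p - 6) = (p - 4)*(p - 2)*(p + 3)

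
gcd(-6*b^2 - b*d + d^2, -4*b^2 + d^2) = 2*b + d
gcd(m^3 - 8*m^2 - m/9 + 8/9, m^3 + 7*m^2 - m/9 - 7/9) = m^2 - 1/9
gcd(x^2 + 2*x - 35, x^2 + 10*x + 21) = x + 7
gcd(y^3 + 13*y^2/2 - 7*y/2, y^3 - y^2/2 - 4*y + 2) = y - 1/2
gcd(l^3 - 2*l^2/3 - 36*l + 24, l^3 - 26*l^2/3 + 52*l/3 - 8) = l^2 - 20*l/3 + 4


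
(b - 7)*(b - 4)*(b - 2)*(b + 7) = b^4 - 6*b^3 - 41*b^2 + 294*b - 392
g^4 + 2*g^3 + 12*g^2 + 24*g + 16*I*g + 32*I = (g + 2)*(g - 4*I)*(g + 2*I)^2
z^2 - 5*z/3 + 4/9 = (z - 4/3)*(z - 1/3)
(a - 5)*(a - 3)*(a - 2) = a^3 - 10*a^2 + 31*a - 30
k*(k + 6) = k^2 + 6*k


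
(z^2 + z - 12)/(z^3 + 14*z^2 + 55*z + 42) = (z^2 + z - 12)/(z^3 + 14*z^2 + 55*z + 42)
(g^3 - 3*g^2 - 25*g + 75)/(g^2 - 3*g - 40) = (g^2 - 8*g + 15)/(g - 8)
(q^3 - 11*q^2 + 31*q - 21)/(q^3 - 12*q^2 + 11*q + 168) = (q^2 - 4*q + 3)/(q^2 - 5*q - 24)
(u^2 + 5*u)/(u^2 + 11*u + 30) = u/(u + 6)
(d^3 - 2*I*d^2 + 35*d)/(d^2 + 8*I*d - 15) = d*(d - 7*I)/(d + 3*I)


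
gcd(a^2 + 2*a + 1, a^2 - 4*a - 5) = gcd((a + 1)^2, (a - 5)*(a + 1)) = a + 1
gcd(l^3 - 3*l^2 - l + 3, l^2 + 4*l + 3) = l + 1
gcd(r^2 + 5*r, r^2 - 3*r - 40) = r + 5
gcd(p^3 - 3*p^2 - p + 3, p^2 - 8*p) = 1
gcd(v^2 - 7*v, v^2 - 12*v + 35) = v - 7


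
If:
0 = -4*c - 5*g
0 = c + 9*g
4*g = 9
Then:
No Solution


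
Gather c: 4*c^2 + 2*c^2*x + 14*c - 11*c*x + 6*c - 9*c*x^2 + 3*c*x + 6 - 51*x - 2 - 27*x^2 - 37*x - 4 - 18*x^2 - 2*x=c^2*(2*x + 4) + c*(-9*x^2 - 8*x + 20) - 45*x^2 - 90*x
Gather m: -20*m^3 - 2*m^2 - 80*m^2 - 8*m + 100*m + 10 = -20*m^3 - 82*m^2 + 92*m + 10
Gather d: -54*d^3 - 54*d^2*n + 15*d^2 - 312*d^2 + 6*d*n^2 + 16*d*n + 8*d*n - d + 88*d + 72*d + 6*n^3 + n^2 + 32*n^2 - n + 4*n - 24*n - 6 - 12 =-54*d^3 + d^2*(-54*n - 297) + d*(6*n^2 + 24*n + 159) + 6*n^3 + 33*n^2 - 21*n - 18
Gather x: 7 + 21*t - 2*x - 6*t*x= 21*t + x*(-6*t - 2) + 7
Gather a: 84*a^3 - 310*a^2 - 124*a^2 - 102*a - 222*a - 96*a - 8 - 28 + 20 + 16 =84*a^3 - 434*a^2 - 420*a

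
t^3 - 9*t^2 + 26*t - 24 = (t - 4)*(t - 3)*(t - 2)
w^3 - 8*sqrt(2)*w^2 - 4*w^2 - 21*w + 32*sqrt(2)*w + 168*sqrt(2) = (w - 7)*(w + 3)*(w - 8*sqrt(2))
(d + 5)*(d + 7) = d^2 + 12*d + 35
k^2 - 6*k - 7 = (k - 7)*(k + 1)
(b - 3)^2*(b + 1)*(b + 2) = b^4 - 3*b^3 - 7*b^2 + 15*b + 18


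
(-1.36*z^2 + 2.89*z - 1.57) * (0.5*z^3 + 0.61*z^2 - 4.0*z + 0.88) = -0.68*z^5 + 0.6154*z^4 + 6.4179*z^3 - 13.7145*z^2 + 8.8232*z - 1.3816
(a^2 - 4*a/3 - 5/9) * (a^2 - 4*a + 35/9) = a^4 - 16*a^3/3 + 26*a^2/3 - 80*a/27 - 175/81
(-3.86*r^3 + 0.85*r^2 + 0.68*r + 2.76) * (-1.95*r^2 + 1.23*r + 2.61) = 7.527*r^5 - 6.4053*r^4 - 10.3551*r^3 - 2.3271*r^2 + 5.1696*r + 7.2036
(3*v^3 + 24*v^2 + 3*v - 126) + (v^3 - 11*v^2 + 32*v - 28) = 4*v^3 + 13*v^2 + 35*v - 154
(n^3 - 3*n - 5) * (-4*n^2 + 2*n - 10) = -4*n^5 + 2*n^4 + 2*n^3 + 14*n^2 + 20*n + 50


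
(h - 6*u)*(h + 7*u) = h^2 + h*u - 42*u^2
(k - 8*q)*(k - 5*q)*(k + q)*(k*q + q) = k^4*q - 12*k^3*q^2 + k^3*q + 27*k^2*q^3 - 12*k^2*q^2 + 40*k*q^4 + 27*k*q^3 + 40*q^4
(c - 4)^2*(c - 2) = c^3 - 10*c^2 + 32*c - 32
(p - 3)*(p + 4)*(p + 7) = p^3 + 8*p^2 - 5*p - 84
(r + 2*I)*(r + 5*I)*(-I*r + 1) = -I*r^3 + 8*r^2 + 17*I*r - 10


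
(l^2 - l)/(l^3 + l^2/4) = 4*(l - 1)/(l*(4*l + 1))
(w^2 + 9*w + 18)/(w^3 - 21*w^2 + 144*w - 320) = (w^2 + 9*w + 18)/(w^3 - 21*w^2 + 144*w - 320)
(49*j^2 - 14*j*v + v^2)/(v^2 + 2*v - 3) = (49*j^2 - 14*j*v + v^2)/(v^2 + 2*v - 3)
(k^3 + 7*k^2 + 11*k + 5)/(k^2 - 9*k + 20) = (k^3 + 7*k^2 + 11*k + 5)/(k^2 - 9*k + 20)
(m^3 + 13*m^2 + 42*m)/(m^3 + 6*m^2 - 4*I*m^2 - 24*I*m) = (m + 7)/(m - 4*I)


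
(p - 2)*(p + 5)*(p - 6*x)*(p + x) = p^4 - 5*p^3*x + 3*p^3 - 6*p^2*x^2 - 15*p^2*x - 10*p^2 - 18*p*x^2 + 50*p*x + 60*x^2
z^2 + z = z*(z + 1)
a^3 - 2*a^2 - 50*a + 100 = (a - 2)*(a - 5*sqrt(2))*(a + 5*sqrt(2))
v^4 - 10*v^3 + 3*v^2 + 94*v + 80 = (v - 8)*(v - 5)*(v + 1)*(v + 2)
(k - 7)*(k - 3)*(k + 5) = k^3 - 5*k^2 - 29*k + 105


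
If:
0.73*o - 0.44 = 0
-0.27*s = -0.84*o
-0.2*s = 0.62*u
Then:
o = 0.60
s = 1.88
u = -0.60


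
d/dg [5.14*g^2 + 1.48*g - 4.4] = 10.28*g + 1.48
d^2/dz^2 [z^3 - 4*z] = 6*z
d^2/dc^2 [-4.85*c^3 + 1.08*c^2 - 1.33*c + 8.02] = 2.16 - 29.1*c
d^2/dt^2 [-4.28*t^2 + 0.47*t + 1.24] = -8.56000000000000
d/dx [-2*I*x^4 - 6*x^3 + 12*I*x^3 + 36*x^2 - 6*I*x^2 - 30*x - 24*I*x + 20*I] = -8*I*x^3 - x^2*(18 - 36*I) + x*(72 - 12*I) - 30 - 24*I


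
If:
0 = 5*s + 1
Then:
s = -1/5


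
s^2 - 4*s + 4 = (s - 2)^2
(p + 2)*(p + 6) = p^2 + 8*p + 12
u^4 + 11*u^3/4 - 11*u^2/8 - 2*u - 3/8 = (u - 1)*(u + 1/4)*(u + 1/2)*(u + 3)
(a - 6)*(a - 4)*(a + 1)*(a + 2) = a^4 - 7*a^3 - 4*a^2 + 52*a + 48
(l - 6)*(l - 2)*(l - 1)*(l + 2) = l^4 - 7*l^3 + 2*l^2 + 28*l - 24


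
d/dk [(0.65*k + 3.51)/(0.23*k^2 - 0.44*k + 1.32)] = (-0.1495*k^2 - 1.6146*k + 2.4024)/(0.0529*k^4 - 0.2024*k^3 + 0.8008*k^2 - 1.1616*k + 1.7424)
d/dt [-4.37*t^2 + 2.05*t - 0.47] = 2.05 - 8.74*t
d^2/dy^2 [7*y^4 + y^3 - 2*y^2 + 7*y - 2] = 84*y^2 + 6*y - 4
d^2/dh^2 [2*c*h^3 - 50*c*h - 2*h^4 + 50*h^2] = 12*c*h - 24*h^2 + 100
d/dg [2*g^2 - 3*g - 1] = 4*g - 3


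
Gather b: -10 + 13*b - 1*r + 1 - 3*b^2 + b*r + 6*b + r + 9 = -3*b^2 + b*(r + 19)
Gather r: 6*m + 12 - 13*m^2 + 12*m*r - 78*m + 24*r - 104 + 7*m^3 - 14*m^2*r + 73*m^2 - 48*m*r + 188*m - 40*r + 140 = 7*m^3 + 60*m^2 + 116*m + r*(-14*m^2 - 36*m - 16) + 48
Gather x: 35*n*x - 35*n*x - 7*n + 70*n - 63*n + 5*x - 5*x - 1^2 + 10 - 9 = 0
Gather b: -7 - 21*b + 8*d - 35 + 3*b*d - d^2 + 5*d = b*(3*d - 21) - d^2 + 13*d - 42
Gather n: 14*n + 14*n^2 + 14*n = 14*n^2 + 28*n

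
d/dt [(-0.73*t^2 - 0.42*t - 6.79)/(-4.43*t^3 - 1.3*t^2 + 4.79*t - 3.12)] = (-3.2339*t^4 - 3.7212*t^3 - 94.2818*t^2 - 13.0988*t + 33.8345)/(19.6249*t^6 + 11.518*t^5 - 40.7494*t^4 + 15.1892*t^3 + 31.0561*t^2 - 29.8896*t + 9.7344)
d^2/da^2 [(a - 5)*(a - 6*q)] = 2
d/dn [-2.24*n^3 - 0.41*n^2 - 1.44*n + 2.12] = -6.72*n^2 - 0.82*n - 1.44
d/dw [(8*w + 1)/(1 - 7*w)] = 15/(7*w - 1)^2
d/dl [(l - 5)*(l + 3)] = 2*l - 2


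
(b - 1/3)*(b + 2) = b^2 + 5*b/3 - 2/3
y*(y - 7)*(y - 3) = y^3 - 10*y^2 + 21*y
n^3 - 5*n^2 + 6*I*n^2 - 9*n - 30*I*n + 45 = (n - 5)*(n + 3*I)^2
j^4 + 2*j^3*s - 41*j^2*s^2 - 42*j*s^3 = j*(j - 6*s)*(j + s)*(j + 7*s)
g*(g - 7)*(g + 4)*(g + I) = g^4 - 3*g^3 + I*g^3 - 28*g^2 - 3*I*g^2 - 28*I*g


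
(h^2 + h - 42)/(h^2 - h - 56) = (h - 6)/(h - 8)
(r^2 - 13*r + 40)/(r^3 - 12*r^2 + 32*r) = (r - 5)/(r*(r - 4))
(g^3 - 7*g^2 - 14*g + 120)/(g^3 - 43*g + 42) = (g^2 - g - 20)/(g^2 + 6*g - 7)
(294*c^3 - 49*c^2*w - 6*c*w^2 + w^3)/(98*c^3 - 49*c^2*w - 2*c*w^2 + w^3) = (-6*c + w)/(-2*c + w)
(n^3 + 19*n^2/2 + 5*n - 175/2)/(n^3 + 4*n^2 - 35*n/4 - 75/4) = 2*(n + 7)/(2*n + 3)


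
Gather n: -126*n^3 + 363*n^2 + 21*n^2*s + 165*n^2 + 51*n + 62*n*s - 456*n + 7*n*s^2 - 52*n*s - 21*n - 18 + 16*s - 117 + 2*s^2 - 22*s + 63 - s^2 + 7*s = -126*n^3 + n^2*(21*s + 528) + n*(7*s^2 + 10*s - 426) + s^2 + s - 72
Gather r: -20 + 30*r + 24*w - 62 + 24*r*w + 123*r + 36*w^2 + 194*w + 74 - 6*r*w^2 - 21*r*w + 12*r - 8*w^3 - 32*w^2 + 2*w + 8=r*(-6*w^2 + 3*w + 165) - 8*w^3 + 4*w^2 + 220*w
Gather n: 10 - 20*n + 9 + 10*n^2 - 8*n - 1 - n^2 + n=9*n^2 - 27*n + 18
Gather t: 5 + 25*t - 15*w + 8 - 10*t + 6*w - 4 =15*t - 9*w + 9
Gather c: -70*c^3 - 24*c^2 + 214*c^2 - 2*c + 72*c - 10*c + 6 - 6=-70*c^3 + 190*c^2 + 60*c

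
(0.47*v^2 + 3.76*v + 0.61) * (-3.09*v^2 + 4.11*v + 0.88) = -1.4523*v^4 - 9.6867*v^3 + 13.9823*v^2 + 5.8159*v + 0.5368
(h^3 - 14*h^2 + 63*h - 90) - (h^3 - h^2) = -13*h^2 + 63*h - 90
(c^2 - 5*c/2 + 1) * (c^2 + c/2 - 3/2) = c^4 - 2*c^3 - 7*c^2/4 + 17*c/4 - 3/2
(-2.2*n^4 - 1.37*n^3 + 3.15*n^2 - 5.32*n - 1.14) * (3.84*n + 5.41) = -8.448*n^5 - 17.1628*n^4 + 4.6843*n^3 - 3.3873*n^2 - 33.1588*n - 6.1674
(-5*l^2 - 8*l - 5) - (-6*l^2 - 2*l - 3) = l^2 - 6*l - 2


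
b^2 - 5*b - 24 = (b - 8)*(b + 3)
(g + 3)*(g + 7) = g^2 + 10*g + 21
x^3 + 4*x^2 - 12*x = x*(x - 2)*(x + 6)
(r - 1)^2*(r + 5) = r^3 + 3*r^2 - 9*r + 5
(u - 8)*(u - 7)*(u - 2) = u^3 - 17*u^2 + 86*u - 112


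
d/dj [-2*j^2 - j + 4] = -4*j - 1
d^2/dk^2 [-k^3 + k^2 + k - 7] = 2 - 6*k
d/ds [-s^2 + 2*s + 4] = 2 - 2*s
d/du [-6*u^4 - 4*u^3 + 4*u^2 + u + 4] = -24*u^3 - 12*u^2 + 8*u + 1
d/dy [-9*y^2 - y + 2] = -18*y - 1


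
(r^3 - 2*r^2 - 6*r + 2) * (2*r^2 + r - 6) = 2*r^5 - 3*r^4 - 20*r^3 + 10*r^2 + 38*r - 12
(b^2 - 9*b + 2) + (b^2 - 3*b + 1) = 2*b^2 - 12*b + 3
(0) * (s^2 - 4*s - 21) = 0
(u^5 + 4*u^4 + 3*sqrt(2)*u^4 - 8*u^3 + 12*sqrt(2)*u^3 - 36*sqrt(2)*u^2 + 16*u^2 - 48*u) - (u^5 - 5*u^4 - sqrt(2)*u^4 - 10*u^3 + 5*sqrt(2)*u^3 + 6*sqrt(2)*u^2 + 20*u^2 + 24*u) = 4*sqrt(2)*u^4 + 9*u^4 + 2*u^3 + 7*sqrt(2)*u^3 - 42*sqrt(2)*u^2 - 4*u^2 - 72*u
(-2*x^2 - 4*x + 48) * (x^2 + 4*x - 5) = -2*x^4 - 12*x^3 + 42*x^2 + 212*x - 240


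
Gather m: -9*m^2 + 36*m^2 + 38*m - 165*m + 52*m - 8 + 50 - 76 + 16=27*m^2 - 75*m - 18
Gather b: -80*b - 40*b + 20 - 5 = 15 - 120*b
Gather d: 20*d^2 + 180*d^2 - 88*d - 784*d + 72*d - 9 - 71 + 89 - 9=200*d^2 - 800*d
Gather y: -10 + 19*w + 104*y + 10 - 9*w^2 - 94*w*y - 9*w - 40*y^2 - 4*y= -9*w^2 + 10*w - 40*y^2 + y*(100 - 94*w)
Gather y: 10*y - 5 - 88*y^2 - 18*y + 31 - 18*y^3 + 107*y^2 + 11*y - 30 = -18*y^3 + 19*y^2 + 3*y - 4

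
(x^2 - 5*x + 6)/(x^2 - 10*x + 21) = (x - 2)/(x - 7)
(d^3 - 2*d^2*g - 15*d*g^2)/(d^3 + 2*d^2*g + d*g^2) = (d^2 - 2*d*g - 15*g^2)/(d^2 + 2*d*g + g^2)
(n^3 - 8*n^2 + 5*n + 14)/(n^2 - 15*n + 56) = (n^2 - n - 2)/(n - 8)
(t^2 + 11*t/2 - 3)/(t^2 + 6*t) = (t - 1/2)/t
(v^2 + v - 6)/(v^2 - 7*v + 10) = (v + 3)/(v - 5)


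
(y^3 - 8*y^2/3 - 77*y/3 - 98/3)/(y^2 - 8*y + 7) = (3*y^2 + 13*y + 14)/(3*(y - 1))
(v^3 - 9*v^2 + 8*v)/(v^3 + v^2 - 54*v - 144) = v*(v - 1)/(v^2 + 9*v + 18)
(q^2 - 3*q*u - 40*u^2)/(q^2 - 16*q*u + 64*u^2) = (q + 5*u)/(q - 8*u)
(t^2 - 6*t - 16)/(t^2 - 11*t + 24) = (t + 2)/(t - 3)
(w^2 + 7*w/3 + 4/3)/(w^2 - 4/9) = 3*(3*w^2 + 7*w + 4)/(9*w^2 - 4)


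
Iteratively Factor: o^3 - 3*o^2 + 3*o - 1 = (o - 1)*(o^2 - 2*o + 1) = (o - 1)^2*(o - 1)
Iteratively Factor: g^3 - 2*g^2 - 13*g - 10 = (g + 1)*(g^2 - 3*g - 10) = (g - 5)*(g + 1)*(g + 2)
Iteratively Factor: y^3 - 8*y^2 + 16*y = (y - 4)*(y^2 - 4*y) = y*(y - 4)*(y - 4)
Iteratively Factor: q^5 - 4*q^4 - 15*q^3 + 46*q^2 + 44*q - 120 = (q + 3)*(q^4 - 7*q^3 + 6*q^2 + 28*q - 40) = (q - 2)*(q + 3)*(q^3 - 5*q^2 - 4*q + 20) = (q - 2)*(q + 2)*(q + 3)*(q^2 - 7*q + 10) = (q - 5)*(q - 2)*(q + 2)*(q + 3)*(q - 2)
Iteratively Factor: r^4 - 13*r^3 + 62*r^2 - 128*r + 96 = (r - 3)*(r^3 - 10*r^2 + 32*r - 32) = (r - 4)*(r - 3)*(r^2 - 6*r + 8) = (r - 4)^2*(r - 3)*(r - 2)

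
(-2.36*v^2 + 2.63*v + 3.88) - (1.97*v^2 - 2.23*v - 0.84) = -4.33*v^2 + 4.86*v + 4.72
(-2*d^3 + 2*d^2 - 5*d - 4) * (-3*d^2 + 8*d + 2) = 6*d^5 - 22*d^4 + 27*d^3 - 24*d^2 - 42*d - 8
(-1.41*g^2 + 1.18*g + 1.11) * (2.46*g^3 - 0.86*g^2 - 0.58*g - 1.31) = -3.4686*g^5 + 4.1154*g^4 + 2.5336*g^3 + 0.2081*g^2 - 2.1896*g - 1.4541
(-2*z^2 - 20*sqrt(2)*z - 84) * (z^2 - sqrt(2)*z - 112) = -2*z^4 - 18*sqrt(2)*z^3 + 180*z^2 + 2324*sqrt(2)*z + 9408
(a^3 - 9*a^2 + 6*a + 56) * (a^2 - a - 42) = a^5 - 10*a^4 - 27*a^3 + 428*a^2 - 308*a - 2352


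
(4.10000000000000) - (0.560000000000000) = 3.54000000000000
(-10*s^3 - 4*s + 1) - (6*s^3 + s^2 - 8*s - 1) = -16*s^3 - s^2 + 4*s + 2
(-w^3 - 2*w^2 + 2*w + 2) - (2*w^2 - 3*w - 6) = -w^3 - 4*w^2 + 5*w + 8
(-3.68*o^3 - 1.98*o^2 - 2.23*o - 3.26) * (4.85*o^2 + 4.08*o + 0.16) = -17.848*o^5 - 24.6174*o^4 - 19.4827*o^3 - 25.2262*o^2 - 13.6576*o - 0.5216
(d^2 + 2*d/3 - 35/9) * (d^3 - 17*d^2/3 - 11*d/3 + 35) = d^5 - 5*d^4 - 34*d^3/3 + 1474*d^2/27 + 1015*d/27 - 1225/9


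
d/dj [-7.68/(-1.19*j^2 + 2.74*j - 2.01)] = (21.0432 - 18.2784*j)/(1.19*j^2 - 2.74*j + 2.01)^2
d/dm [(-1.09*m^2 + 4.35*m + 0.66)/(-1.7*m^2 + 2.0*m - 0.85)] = (5.215*m^2 + 4.097*m - 5.0175)/(2.89*m^4 - 6.8*m^3 + 6.89*m^2 - 3.4*m + 0.7225)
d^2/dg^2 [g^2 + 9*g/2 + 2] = 2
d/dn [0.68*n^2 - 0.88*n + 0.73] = 1.36*n - 0.88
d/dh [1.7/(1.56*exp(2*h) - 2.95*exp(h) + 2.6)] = (5.015 - 5.304*exp(h))*exp(h)/(1.56*exp(2*h) - 2.95*exp(h) + 2.6)^2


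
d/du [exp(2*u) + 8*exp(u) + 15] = 2*(exp(u) + 4)*exp(u)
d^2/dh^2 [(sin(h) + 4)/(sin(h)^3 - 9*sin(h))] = 2*(-2*sin(h)^4 - 18*sin(h)^3 - 15*sin(h)^2 + 60*sin(h) + 9 - 270/sin(h) + 324/sin(h)^3)/((sin(h) - 3)^3*(sin(h) + 3)^3)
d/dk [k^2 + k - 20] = 2*k + 1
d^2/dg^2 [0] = 0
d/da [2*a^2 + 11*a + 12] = 4*a + 11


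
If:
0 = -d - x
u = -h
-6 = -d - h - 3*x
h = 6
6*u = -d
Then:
No Solution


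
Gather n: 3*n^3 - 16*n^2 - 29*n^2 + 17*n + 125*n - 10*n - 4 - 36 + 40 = 3*n^3 - 45*n^2 + 132*n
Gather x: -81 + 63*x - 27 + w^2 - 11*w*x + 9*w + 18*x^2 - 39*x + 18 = w^2 + 9*w + 18*x^2 + x*(24 - 11*w) - 90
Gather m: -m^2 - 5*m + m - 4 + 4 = -m^2 - 4*m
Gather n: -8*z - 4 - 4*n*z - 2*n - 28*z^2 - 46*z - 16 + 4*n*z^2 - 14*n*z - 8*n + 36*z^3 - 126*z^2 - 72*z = n*(4*z^2 - 18*z - 10) + 36*z^3 - 154*z^2 - 126*z - 20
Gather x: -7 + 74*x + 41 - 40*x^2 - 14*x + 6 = -40*x^2 + 60*x + 40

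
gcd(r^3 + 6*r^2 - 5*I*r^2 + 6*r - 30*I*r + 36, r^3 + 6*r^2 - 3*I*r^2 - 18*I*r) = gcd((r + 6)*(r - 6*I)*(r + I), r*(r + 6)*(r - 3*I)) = r + 6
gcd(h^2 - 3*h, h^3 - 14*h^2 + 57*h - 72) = h - 3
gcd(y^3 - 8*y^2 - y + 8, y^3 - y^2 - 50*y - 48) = y^2 - 7*y - 8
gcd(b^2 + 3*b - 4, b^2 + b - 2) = b - 1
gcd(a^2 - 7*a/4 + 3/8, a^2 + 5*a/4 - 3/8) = a - 1/4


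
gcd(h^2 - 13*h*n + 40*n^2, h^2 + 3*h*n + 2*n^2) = 1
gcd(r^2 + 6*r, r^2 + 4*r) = r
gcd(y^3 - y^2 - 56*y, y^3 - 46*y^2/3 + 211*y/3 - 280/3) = y - 8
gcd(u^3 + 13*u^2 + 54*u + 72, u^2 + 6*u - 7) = 1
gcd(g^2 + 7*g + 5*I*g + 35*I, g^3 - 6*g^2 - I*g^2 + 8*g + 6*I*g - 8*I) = 1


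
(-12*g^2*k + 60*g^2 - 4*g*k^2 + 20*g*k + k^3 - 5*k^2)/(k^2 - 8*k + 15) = (-12*g^2 - 4*g*k + k^2)/(k - 3)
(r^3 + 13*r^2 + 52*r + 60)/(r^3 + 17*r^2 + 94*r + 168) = (r^2 + 7*r + 10)/(r^2 + 11*r + 28)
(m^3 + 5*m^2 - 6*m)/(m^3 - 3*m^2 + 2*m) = (m + 6)/(m - 2)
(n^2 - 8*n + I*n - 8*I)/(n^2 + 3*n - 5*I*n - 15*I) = (n^2 + n*(-8 + I) - 8*I)/(n^2 + n*(3 - 5*I) - 15*I)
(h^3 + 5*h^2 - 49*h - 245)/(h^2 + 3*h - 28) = (h^2 - 2*h - 35)/(h - 4)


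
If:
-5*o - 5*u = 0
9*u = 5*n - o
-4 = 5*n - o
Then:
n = -32/45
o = 4/9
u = -4/9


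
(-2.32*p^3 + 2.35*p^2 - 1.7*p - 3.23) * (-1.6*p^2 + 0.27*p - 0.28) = 3.712*p^5 - 4.3864*p^4 + 4.0041*p^3 + 4.051*p^2 - 0.3961*p + 0.9044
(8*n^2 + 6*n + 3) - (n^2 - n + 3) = 7*n^2 + 7*n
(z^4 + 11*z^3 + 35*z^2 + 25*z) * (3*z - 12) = 3*z^5 + 21*z^4 - 27*z^3 - 345*z^2 - 300*z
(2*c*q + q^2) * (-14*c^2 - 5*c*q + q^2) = -28*c^3*q - 24*c^2*q^2 - 3*c*q^3 + q^4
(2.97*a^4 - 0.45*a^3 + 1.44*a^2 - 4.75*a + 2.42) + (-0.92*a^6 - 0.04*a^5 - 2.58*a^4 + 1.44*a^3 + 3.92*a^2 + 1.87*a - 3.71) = -0.92*a^6 - 0.04*a^5 + 0.39*a^4 + 0.99*a^3 + 5.36*a^2 - 2.88*a - 1.29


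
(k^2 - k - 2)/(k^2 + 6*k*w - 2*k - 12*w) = (k + 1)/(k + 6*w)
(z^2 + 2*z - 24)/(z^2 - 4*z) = (z + 6)/z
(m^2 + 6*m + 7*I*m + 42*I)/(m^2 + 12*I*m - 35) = (m + 6)/(m + 5*I)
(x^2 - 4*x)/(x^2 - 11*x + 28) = x/(x - 7)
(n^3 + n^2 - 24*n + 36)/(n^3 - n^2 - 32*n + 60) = (n - 3)/(n - 5)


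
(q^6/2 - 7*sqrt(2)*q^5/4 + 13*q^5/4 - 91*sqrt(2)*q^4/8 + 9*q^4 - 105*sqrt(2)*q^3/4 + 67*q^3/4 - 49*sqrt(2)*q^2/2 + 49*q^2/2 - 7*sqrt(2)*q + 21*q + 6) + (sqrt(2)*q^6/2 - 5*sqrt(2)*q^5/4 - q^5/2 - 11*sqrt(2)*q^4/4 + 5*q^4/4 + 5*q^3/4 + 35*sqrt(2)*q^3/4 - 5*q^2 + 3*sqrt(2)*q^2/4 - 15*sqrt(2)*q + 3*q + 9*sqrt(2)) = q^6/2 + sqrt(2)*q^6/2 - 3*sqrt(2)*q^5 + 11*q^5/4 - 113*sqrt(2)*q^4/8 + 41*q^4/4 - 35*sqrt(2)*q^3/2 + 18*q^3 - 95*sqrt(2)*q^2/4 + 39*q^2/2 - 22*sqrt(2)*q + 24*q + 6 + 9*sqrt(2)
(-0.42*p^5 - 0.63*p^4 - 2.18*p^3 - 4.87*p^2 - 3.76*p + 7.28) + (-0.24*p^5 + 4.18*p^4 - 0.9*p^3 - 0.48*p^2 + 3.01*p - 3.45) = -0.66*p^5 + 3.55*p^4 - 3.08*p^3 - 5.35*p^2 - 0.75*p + 3.83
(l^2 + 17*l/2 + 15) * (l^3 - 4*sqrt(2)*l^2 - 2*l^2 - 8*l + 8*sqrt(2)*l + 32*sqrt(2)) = l^5 - 4*sqrt(2)*l^4 + 13*l^4/2 - 26*sqrt(2)*l^3 - 10*l^3 - 98*l^2 + 40*sqrt(2)*l^2 - 120*l + 392*sqrt(2)*l + 480*sqrt(2)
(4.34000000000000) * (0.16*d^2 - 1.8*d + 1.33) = 0.6944*d^2 - 7.812*d + 5.7722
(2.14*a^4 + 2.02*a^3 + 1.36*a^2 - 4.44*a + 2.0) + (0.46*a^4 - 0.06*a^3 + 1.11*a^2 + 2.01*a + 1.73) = 2.6*a^4 + 1.96*a^3 + 2.47*a^2 - 2.43*a + 3.73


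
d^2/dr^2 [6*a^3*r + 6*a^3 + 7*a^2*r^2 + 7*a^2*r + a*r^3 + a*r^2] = 2*a*(7*a + 3*r + 1)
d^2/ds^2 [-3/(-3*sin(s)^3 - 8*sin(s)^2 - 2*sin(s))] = 3*(-81*sin(s)^3 - 264*sin(s)^2 - 160*sin(s) + 336 + 416/sin(s) + 96/sin(s)^2 + 8/sin(s)^3)/(3*sin(s)^2 + 8*sin(s) + 2)^3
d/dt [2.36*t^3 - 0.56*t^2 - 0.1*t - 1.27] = 7.08*t^2 - 1.12*t - 0.1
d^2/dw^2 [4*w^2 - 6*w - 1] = 8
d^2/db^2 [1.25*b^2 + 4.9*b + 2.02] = 2.50000000000000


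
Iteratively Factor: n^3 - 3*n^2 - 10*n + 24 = (n - 4)*(n^2 + n - 6) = (n - 4)*(n + 3)*(n - 2)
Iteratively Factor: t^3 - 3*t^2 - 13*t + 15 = (t - 5)*(t^2 + 2*t - 3) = (t - 5)*(t - 1)*(t + 3)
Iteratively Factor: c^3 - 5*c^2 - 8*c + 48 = (c + 3)*(c^2 - 8*c + 16) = (c - 4)*(c + 3)*(c - 4)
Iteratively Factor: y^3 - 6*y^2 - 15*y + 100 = (y - 5)*(y^2 - y - 20) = (y - 5)^2*(y + 4)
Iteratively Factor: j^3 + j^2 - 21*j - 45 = (j + 3)*(j^2 - 2*j - 15) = (j - 5)*(j + 3)*(j + 3)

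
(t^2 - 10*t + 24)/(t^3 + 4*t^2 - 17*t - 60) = (t - 6)/(t^2 + 8*t + 15)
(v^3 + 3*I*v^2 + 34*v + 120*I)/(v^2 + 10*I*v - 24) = (v^2 - I*v + 30)/(v + 6*I)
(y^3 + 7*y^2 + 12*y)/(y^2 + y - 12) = y*(y + 3)/(y - 3)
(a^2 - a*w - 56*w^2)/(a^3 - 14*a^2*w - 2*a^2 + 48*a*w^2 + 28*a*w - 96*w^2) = (-a - 7*w)/(-a^2 + 6*a*w + 2*a - 12*w)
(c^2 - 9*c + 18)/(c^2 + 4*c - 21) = (c - 6)/(c + 7)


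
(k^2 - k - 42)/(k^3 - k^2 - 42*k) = 1/k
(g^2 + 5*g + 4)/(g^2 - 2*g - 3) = (g + 4)/(g - 3)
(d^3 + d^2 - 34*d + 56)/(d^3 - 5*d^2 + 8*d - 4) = (d^2 + 3*d - 28)/(d^2 - 3*d + 2)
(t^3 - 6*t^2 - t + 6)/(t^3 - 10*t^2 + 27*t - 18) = (t + 1)/(t - 3)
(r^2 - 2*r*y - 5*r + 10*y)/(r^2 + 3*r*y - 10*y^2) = (r - 5)/(r + 5*y)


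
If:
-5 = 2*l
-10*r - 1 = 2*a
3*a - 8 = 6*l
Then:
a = -7/3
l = -5/2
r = 11/30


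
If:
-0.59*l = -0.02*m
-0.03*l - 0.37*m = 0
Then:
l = 0.00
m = 0.00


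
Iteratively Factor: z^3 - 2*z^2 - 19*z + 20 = (z + 4)*(z^2 - 6*z + 5) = (z - 1)*(z + 4)*(z - 5)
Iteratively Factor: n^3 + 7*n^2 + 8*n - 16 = (n - 1)*(n^2 + 8*n + 16) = (n - 1)*(n + 4)*(n + 4)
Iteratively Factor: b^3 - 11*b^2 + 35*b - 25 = (b - 5)*(b^2 - 6*b + 5) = (b - 5)^2*(b - 1)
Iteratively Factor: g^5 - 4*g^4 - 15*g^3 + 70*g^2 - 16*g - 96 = (g + 4)*(g^4 - 8*g^3 + 17*g^2 + 2*g - 24) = (g - 3)*(g + 4)*(g^3 - 5*g^2 + 2*g + 8) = (g - 3)*(g + 1)*(g + 4)*(g^2 - 6*g + 8) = (g - 4)*(g - 3)*(g + 1)*(g + 4)*(g - 2)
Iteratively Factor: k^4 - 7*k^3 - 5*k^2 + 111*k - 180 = (k - 3)*(k^3 - 4*k^2 - 17*k + 60) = (k - 5)*(k - 3)*(k^2 + k - 12) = (k - 5)*(k - 3)*(k + 4)*(k - 3)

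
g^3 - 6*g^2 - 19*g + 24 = (g - 8)*(g - 1)*(g + 3)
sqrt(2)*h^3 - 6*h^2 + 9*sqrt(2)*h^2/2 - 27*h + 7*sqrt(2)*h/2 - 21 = (h + 7/2)*(h - 3*sqrt(2))*(sqrt(2)*h + sqrt(2))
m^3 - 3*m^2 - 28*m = m*(m - 7)*(m + 4)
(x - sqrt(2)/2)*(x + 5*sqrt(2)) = x^2 + 9*sqrt(2)*x/2 - 5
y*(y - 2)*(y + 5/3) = y^3 - y^2/3 - 10*y/3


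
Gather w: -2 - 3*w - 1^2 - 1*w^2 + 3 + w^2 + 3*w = 0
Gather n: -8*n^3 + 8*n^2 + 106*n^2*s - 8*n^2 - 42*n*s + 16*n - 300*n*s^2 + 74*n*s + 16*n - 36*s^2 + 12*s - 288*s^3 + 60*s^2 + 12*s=-8*n^3 + 106*n^2*s + n*(-300*s^2 + 32*s + 32) - 288*s^3 + 24*s^2 + 24*s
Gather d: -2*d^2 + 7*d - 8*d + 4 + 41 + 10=-2*d^2 - d + 55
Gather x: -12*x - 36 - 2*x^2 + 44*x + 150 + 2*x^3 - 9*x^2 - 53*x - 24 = 2*x^3 - 11*x^2 - 21*x + 90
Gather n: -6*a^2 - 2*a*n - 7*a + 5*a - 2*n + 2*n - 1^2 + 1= -6*a^2 - 2*a*n - 2*a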